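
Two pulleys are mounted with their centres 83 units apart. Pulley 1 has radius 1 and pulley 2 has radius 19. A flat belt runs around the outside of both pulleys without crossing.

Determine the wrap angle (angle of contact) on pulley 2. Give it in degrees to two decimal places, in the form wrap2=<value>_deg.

open belt: β = asin((r2−r1)/C) = asin(18/83) = 12.5251°
wrap1 = π − 2β = 154.9498°
wrap2 = π + 2β = 205.0502°

wrap2=205.05_deg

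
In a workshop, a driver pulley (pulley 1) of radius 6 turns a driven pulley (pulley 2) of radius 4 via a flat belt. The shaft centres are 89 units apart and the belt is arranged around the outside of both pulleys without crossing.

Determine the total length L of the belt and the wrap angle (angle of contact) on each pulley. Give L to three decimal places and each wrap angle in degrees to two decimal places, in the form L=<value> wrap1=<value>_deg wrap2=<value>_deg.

open belt: β = asin((r2−r1)/C) = asin(-2/89) = -1.2877°
wrap1 = π − 2β = 182.5753°
wrap2 = π + 2β = 177.4247°
tangent length = C·cosβ = 88.9775
L = r1·wrap1 + r2·wrap2 + 2·C·cosβ = 6·3.1865 + 4·3.0966 + 2·88.9775 = 209.4609

L=209.461 wrap1=182.58_deg wrap2=177.42_deg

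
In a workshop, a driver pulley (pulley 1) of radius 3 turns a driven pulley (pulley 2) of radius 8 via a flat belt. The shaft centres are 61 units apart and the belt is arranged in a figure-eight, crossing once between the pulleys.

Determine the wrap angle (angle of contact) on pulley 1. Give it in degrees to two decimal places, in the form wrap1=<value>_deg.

crossed belt: β = asin((r1+r2)/C) = asin(11/61) = 10.3889°
wrap1 = wrap2 = π + 2β = 200.7777°

wrap1=200.78_deg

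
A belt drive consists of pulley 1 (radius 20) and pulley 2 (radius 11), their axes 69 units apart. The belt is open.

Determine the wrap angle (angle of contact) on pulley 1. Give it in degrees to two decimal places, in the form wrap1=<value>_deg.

wrap1=194.99_deg

open belt: β = asin((r2−r1)/C) = asin(-9/69) = -7.4947°
wrap1 = π − 2β = 194.9894°
wrap2 = π + 2β = 165.0106°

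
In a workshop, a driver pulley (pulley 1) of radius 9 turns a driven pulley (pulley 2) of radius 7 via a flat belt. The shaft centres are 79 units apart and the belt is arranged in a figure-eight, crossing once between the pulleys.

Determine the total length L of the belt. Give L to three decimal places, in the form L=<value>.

crossed belt: β = asin((r1+r2)/C) = asin(16/79) = 11.6850°
wrap1 = wrap2 = π + 2β = 203.3701°
tangent length = C·cosβ = 77.3628
L = (r1+r2)·wrap + 2·C·cosβ = 16·3.5495 + 2·77.3628 = 211.5172

L=211.517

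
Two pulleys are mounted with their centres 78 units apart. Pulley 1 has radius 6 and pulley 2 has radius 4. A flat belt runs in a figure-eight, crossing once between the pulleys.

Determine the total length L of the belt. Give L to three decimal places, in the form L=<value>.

crossed belt: β = asin((r1+r2)/C) = asin(10/78) = 7.3659°
wrap1 = wrap2 = π + 2β = 194.7318°
tangent length = C·cosβ = 77.3563
L = (r1+r2)·wrap + 2·C·cosβ = 10·3.3987 + 2·77.3563 = 188.6997

L=188.700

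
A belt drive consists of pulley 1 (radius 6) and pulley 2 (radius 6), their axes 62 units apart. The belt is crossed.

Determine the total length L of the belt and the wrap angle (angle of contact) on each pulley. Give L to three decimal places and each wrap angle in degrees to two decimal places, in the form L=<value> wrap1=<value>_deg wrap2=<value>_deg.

crossed belt: β = asin((r1+r2)/C) = asin(12/62) = 11.1599°
wrap1 = wrap2 = π + 2β = 202.3199°
tangent length = C·cosβ = 60.8276
L = (r1+r2)·wrap + 2·C·cosβ = 12·3.5311 + 2·60.8276 = 164.0290

L=164.029 wrap1=202.32_deg wrap2=202.32_deg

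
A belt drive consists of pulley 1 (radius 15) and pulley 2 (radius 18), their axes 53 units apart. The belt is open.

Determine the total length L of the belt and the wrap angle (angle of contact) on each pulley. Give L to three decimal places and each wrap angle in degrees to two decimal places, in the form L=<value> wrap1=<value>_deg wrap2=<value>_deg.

L=209.842 wrap1=173.51_deg wrap2=186.49_deg

open belt: β = asin((r2−r1)/C) = asin(3/53) = 3.2449°
wrap1 = π − 2β = 173.5102°
wrap2 = π + 2β = 186.4898°
tangent length = C·cosβ = 52.9150
L = r1·wrap1 + r2·wrap2 + 2·C·cosβ = 15·3.0283 + 18·3.2549 + 2·52.9150 = 209.8424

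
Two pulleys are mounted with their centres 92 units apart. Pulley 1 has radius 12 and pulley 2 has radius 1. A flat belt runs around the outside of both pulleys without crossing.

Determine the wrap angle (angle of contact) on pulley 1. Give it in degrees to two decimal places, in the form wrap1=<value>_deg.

wrap1=193.73_deg

open belt: β = asin((r2−r1)/C) = asin(-11/92) = -6.8670°
wrap1 = π − 2β = 193.7340°
wrap2 = π + 2β = 166.2660°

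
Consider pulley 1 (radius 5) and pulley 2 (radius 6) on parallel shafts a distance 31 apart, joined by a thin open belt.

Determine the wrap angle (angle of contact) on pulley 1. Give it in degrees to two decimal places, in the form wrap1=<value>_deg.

wrap1=176.30_deg

open belt: β = asin((r2−r1)/C) = asin(1/31) = 1.8486°
wrap1 = π − 2β = 176.3029°
wrap2 = π + 2β = 183.6971°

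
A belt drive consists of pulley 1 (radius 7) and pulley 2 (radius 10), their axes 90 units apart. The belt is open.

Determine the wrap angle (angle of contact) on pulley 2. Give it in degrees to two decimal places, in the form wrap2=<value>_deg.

open belt: β = asin((r2−r1)/C) = asin(3/90) = 1.9102°
wrap1 = π − 2β = 176.1796°
wrap2 = π + 2β = 183.8204°

wrap2=183.82_deg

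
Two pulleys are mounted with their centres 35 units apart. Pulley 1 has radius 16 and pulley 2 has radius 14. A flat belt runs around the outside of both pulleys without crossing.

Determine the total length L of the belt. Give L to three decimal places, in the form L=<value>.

L=164.362

open belt: β = asin((r2−r1)/C) = asin(-2/35) = -3.2758°
wrap1 = π − 2β = 186.5517°
wrap2 = π + 2β = 173.4483°
tangent length = C·cosβ = 34.9428
L = r1·wrap1 + r2·wrap2 + 2·C·cosβ = 16·3.2559 + 14·3.0272 + 2·34.9428 = 164.3621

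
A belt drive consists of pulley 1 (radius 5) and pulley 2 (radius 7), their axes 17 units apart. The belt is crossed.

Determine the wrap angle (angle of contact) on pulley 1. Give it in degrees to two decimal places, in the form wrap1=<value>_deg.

wrap1=269.80_deg

crossed belt: β = asin((r1+r2)/C) = asin(12/17) = 44.9009°
wrap1 = wrap2 = π + 2β = 269.8017°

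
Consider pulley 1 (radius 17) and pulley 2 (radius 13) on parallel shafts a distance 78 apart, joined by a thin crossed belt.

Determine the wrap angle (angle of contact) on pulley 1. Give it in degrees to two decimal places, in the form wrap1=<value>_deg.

crossed belt: β = asin((r1+r2)/C) = asin(30/78) = 22.6199°
wrap1 = wrap2 = π + 2β = 225.2397°

wrap1=225.24_deg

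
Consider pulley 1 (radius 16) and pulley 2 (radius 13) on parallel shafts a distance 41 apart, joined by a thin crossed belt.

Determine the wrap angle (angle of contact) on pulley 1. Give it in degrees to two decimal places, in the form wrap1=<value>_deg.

crossed belt: β = asin((r1+r2)/C) = asin(29/41) = 45.0170°
wrap1 = wrap2 = π + 2β = 270.0341°

wrap1=270.03_deg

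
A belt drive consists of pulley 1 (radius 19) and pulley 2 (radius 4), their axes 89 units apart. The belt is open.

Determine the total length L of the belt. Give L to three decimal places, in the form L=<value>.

L=252.791

open belt: β = asin((r2−r1)/C) = asin(-15/89) = -9.7029°
wrap1 = π − 2β = 199.4058°
wrap2 = π + 2β = 160.5942°
tangent length = C·cosβ = 87.7268
L = r1·wrap1 + r2·wrap2 + 2·C·cosβ = 19·3.4803 + 4·2.8029 + 2·87.7268 = 252.7908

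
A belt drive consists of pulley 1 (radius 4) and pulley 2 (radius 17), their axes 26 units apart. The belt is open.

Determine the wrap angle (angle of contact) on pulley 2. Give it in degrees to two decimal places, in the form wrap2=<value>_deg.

open belt: β = asin((r2−r1)/C) = asin(13/26) = 30.0000°
wrap1 = π − 2β = 120.0000°
wrap2 = π + 2β = 240.0000°

wrap2=240.00_deg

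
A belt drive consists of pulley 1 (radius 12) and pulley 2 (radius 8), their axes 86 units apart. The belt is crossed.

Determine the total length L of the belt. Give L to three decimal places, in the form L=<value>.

L=239.504

crossed belt: β = asin((r1+r2)/C) = asin(20/86) = 13.4477°
wrap1 = wrap2 = π + 2β = 206.8955°
tangent length = C·cosβ = 83.6421
L = (r1+r2)·wrap + 2·C·cosβ = 20·3.6110 + 2·83.6421 = 239.5043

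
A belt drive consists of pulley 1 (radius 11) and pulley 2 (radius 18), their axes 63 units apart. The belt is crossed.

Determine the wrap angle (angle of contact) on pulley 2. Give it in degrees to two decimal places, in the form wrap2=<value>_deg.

crossed belt: β = asin((r1+r2)/C) = asin(29/63) = 27.4076°
wrap1 = wrap2 = π + 2β = 234.8152°

wrap2=234.82_deg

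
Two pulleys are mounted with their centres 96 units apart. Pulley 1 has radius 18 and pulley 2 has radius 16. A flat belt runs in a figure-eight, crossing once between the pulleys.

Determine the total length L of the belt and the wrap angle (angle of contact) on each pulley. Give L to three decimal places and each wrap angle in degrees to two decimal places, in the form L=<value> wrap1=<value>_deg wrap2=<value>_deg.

L=310.987 wrap1=221.48_deg wrap2=221.48_deg

crossed belt: β = asin((r1+r2)/C) = asin(34/96) = 20.7424°
wrap1 = wrap2 = π + 2β = 221.4848°
tangent length = C·cosβ = 89.7775
L = (r1+r2)·wrap + 2·C·cosβ = 34·3.8656 + 2·89.7775 = 310.9867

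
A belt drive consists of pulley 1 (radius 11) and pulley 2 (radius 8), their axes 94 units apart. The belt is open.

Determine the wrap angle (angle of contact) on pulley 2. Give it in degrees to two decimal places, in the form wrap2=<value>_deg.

wrap2=176.34_deg

open belt: β = asin((r2−r1)/C) = asin(-3/94) = -1.8289°
wrap1 = π − 2β = 183.6578°
wrap2 = π + 2β = 176.3422°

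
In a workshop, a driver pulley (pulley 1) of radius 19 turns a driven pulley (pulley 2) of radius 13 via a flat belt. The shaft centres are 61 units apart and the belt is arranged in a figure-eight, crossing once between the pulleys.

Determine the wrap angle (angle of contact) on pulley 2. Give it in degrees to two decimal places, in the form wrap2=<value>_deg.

crossed belt: β = asin((r1+r2)/C) = asin(32/61) = 31.6407°
wrap1 = wrap2 = π + 2β = 243.2813°

wrap2=243.28_deg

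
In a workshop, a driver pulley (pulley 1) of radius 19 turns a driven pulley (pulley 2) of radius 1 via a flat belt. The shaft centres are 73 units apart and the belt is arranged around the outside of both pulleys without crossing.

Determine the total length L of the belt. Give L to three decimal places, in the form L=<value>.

L=213.293

open belt: β = asin((r2−r1)/C) = asin(-18/73) = -14.2750°
wrap1 = π − 2β = 208.5499°
wrap2 = π + 2β = 151.4501°
tangent length = C·cosβ = 70.7460
L = r1·wrap1 + r2·wrap2 + 2·C·cosβ = 19·3.6399 + 1·2.6433 + 2·70.7460 = 213.2931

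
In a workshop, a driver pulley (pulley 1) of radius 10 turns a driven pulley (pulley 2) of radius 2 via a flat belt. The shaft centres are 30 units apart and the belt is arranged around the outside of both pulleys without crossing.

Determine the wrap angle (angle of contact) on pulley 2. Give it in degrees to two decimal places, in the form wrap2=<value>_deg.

open belt: β = asin((r2−r1)/C) = asin(-8/30) = -15.4660°
wrap1 = π − 2β = 210.9320°
wrap2 = π + 2β = 149.0680°

wrap2=149.07_deg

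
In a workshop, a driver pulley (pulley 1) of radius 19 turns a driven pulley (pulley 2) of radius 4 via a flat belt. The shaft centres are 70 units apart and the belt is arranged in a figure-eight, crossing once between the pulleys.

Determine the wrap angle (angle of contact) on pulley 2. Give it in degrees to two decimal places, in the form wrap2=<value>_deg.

wrap2=218.36_deg

crossed belt: β = asin((r1+r2)/C) = asin(23/70) = 19.1821°
wrap1 = wrap2 = π + 2β = 218.3642°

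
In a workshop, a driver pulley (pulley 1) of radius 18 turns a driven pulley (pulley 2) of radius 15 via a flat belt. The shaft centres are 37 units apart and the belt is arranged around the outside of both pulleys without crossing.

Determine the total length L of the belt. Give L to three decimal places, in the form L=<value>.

L=177.916

open belt: β = asin((r2−r1)/C) = asin(-3/37) = -4.6507°
wrap1 = π − 2β = 189.3014°
wrap2 = π + 2β = 170.6986°
tangent length = C·cosβ = 36.8782
L = r1·wrap1 + r2·wrap2 + 2·C·cosβ = 18·3.3039 + 15·2.9793 + 2·36.8782 = 177.9159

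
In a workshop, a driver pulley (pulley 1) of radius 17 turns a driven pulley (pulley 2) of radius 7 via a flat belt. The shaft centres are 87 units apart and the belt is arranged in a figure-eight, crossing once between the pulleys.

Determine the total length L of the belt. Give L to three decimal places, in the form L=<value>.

crossed belt: β = asin((r1+r2)/C) = asin(24/87) = 16.0134°
wrap1 = wrap2 = π + 2β = 212.0268°
tangent length = C·cosβ = 83.6242
L = (r1+r2)·wrap + 2·C·cosβ = 24·3.7006 + 2·83.6242 = 256.0619

L=256.062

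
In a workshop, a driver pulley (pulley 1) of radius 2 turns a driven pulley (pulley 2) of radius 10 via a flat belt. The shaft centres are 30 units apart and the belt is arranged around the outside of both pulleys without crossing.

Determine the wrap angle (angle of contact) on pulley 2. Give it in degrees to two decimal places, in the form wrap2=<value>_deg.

open belt: β = asin((r2−r1)/C) = asin(8/30) = 15.4660°
wrap1 = π − 2β = 149.0680°
wrap2 = π + 2β = 210.9320°

wrap2=210.93_deg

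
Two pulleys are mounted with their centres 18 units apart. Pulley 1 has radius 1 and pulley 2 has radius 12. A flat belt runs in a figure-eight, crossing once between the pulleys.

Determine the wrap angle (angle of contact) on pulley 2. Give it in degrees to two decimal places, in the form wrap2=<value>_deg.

wrap2=272.48_deg

crossed belt: β = asin((r1+r2)/C) = asin(13/18) = 46.2383°
wrap1 = wrap2 = π + 2β = 272.4765°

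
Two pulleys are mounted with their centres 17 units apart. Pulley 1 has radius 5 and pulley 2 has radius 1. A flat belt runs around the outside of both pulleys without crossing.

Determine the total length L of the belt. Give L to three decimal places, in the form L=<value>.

L=53.795

open belt: β = asin((r2−r1)/C) = asin(-4/17) = -13.6090°
wrap1 = π − 2β = 207.2179°
wrap2 = π + 2β = 152.7821°
tangent length = C·cosβ = 16.5227
L = r1·wrap1 + r2·wrap2 + 2·C·cosβ = 5·3.6166 + 1·2.6666 + 2·16.5227 = 53.7951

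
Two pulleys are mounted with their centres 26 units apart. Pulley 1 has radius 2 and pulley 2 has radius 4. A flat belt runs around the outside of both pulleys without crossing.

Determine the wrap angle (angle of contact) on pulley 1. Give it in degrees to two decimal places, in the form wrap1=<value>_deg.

wrap1=171.18_deg

open belt: β = asin((r2−r1)/C) = asin(2/26) = 4.4117°
wrap1 = π − 2β = 171.1765°
wrap2 = π + 2β = 188.8235°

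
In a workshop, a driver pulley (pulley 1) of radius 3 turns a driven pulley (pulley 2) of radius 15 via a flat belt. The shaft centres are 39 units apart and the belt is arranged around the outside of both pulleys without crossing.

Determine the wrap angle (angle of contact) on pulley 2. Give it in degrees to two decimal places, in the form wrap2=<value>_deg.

open belt: β = asin((r2−r1)/C) = asin(12/39) = 17.9202°
wrap1 = π − 2β = 144.1596°
wrap2 = π + 2β = 215.8404°

wrap2=215.84_deg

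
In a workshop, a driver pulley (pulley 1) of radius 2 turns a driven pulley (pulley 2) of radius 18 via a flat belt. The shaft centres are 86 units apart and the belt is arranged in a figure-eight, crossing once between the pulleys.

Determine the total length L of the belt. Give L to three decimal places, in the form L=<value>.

L=239.504

crossed belt: β = asin((r1+r2)/C) = asin(20/86) = 13.4477°
wrap1 = wrap2 = π + 2β = 206.8955°
tangent length = C·cosβ = 83.6421
L = (r1+r2)·wrap + 2·C·cosβ = 20·3.6110 + 2·83.6421 = 239.5043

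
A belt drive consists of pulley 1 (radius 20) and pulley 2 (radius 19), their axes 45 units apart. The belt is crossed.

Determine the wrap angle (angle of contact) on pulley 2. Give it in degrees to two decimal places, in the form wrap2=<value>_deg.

crossed belt: β = asin((r1+r2)/C) = asin(39/45) = 60.0736°
wrap1 = wrap2 = π + 2β = 300.1471°

wrap2=300.15_deg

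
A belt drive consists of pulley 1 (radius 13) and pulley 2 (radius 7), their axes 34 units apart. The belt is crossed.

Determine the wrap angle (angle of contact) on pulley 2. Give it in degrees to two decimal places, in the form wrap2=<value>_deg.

wrap2=252.06_deg

crossed belt: β = asin((r1+r2)/C) = asin(20/34) = 36.0319°
wrap1 = wrap2 = π + 2β = 252.0638°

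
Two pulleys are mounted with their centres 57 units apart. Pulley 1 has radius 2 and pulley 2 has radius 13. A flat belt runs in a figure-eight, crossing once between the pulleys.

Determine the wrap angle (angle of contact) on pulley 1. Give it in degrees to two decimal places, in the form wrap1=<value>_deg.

crossed belt: β = asin((r1+r2)/C) = asin(15/57) = 15.2575°
wrap1 = wrap2 = π + 2β = 210.5150°

wrap1=210.52_deg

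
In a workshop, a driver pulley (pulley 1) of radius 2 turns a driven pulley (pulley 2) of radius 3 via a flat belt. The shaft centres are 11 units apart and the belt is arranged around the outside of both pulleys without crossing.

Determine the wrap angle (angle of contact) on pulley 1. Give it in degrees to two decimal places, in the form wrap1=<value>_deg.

open belt: β = asin((r2−r1)/C) = asin(1/11) = 5.2159°
wrap1 = π − 2β = 169.5682°
wrap2 = π + 2β = 190.4318°

wrap1=169.57_deg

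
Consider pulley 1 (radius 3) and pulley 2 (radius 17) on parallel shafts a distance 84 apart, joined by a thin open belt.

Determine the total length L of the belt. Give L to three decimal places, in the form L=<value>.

open belt: β = asin((r2−r1)/C) = asin(14/84) = 9.5941°
wrap1 = π − 2β = 160.8119°
wrap2 = π + 2β = 199.1881°
tangent length = C·cosβ = 82.8251
L = r1·wrap1 + r2·wrap2 + 2·C·cosβ = 3·2.8067 + 17·3.4765 + 2·82.8251 = 233.1706

L=233.171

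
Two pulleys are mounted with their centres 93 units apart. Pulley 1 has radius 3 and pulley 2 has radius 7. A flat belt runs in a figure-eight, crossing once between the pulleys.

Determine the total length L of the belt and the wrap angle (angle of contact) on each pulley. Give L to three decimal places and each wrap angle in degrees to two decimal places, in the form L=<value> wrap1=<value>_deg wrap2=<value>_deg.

L=218.492 wrap1=192.35_deg wrap2=192.35_deg

crossed belt: β = asin((r1+r2)/C) = asin(10/93) = 6.1728°
wrap1 = wrap2 = π + 2β = 192.3455°
tangent length = C·cosβ = 92.4608
L = (r1+r2)·wrap + 2·C·cosβ = 10·3.3571 + 2·92.4608 = 218.4922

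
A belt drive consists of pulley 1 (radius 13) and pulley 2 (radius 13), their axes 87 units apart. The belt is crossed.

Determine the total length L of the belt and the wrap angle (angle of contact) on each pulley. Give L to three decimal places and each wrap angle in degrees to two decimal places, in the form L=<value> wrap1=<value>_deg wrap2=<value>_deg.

crossed belt: β = asin((r1+r2)/C) = asin(26/87) = 17.3886°
wrap1 = wrap2 = π + 2β = 214.7772°
tangent length = C·cosβ = 83.0241
L = (r1+r2)·wrap + 2·C·cosβ = 26·3.7486 + 2·83.0241 = 263.5110

L=263.511 wrap1=214.78_deg wrap2=214.78_deg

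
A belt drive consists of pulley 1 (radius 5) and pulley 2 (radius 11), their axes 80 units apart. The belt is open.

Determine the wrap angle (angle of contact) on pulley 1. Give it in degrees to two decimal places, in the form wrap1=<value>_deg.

open belt: β = asin((r2−r1)/C) = asin(6/80) = 4.3012°
wrap1 = π − 2β = 171.3976°
wrap2 = π + 2β = 188.6024°

wrap1=171.40_deg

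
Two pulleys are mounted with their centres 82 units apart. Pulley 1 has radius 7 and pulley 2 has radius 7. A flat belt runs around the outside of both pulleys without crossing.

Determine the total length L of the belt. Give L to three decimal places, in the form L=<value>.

L=207.982

open belt: β = asin((r2−r1)/C) = asin(0/82) = 0.0000°
wrap1 = π − 2β = 180.0000°
wrap2 = π + 2β = 180.0000°
tangent length = C·cosβ = 82.0000
L = r1·wrap1 + r2·wrap2 + 2·C·cosβ = 7·3.1416 + 7·3.1416 + 2·82.0000 = 207.9823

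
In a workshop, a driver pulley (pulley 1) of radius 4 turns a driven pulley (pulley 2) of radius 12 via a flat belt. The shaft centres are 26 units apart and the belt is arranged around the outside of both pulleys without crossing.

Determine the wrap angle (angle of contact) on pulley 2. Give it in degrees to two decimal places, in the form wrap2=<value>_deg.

open belt: β = asin((r2−r1)/C) = asin(8/26) = 17.9202°
wrap1 = π − 2β = 144.1596°
wrap2 = π + 2β = 215.8404°

wrap2=215.84_deg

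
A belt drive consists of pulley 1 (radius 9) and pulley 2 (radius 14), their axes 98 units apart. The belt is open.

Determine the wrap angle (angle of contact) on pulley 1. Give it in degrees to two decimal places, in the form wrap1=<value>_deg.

wrap1=174.15_deg

open belt: β = asin((r2−r1)/C) = asin(5/98) = 2.9245°
wrap1 = π − 2β = 174.1510°
wrap2 = π + 2β = 185.8490°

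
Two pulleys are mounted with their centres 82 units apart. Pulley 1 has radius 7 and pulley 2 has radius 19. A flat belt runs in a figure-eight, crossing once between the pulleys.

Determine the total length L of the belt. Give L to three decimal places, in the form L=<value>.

crossed belt: β = asin((r1+r2)/C) = asin(26/82) = 18.4860°
wrap1 = wrap2 = π + 2β = 216.9720°
tangent length = C·cosβ = 77.7689
L = (r1+r2)·wrap + 2·C·cosβ = 26·3.7869 + 2·77.7689 = 253.9966

L=253.997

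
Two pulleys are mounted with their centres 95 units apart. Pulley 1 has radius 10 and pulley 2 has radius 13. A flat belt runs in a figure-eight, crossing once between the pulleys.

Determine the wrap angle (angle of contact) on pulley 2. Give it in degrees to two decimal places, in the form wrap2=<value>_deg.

wrap2=208.02_deg

crossed belt: β = asin((r1+r2)/C) = asin(23/95) = 14.0108°
wrap1 = wrap2 = π + 2β = 208.0217°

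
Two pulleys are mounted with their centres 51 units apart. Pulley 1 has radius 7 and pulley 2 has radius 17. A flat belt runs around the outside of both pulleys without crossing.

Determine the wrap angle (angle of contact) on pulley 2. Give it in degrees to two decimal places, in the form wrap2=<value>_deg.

wrap2=202.62_deg

open belt: β = asin((r2−r1)/C) = asin(10/51) = 11.3077°
wrap1 = π − 2β = 157.3845°
wrap2 = π + 2β = 202.6155°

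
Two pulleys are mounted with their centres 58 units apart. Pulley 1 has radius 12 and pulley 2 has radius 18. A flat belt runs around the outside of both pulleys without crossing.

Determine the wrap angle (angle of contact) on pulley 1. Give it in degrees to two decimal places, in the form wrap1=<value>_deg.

open belt: β = asin((r2−r1)/C) = asin(6/58) = 5.9378°
wrap1 = π − 2β = 168.1245°
wrap2 = π + 2β = 191.8755°

wrap1=168.12_deg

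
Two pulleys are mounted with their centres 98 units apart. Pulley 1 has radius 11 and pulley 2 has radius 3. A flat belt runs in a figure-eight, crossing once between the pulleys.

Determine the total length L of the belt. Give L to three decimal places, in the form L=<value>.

L=241.986

crossed belt: β = asin((r1+r2)/C) = asin(14/98) = 8.2132°
wrap1 = wrap2 = π + 2β = 196.4264°
tangent length = C·cosβ = 96.9948
L = (r1+r2)·wrap + 2·C·cosβ = 14·3.4283 + 2·96.9948 = 241.9857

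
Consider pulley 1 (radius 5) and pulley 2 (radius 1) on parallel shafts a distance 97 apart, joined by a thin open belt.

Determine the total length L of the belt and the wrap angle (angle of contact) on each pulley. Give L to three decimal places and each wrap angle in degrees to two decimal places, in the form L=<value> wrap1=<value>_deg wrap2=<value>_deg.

L=213.015 wrap1=184.73_deg wrap2=175.27_deg

open belt: β = asin((r2−r1)/C) = asin(-4/97) = -2.3634°
wrap1 = π − 2β = 184.7268°
wrap2 = π + 2β = 175.2732°
tangent length = C·cosβ = 96.9175
L = r1·wrap1 + r2·wrap2 + 2·C·cosβ = 5·3.2241 + 1·3.0591 + 2·96.9175 = 213.0145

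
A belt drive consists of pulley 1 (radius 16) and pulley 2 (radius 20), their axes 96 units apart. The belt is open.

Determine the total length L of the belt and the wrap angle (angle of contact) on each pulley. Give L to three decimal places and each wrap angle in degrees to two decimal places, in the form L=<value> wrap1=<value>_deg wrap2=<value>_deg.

open belt: β = asin((r2−r1)/C) = asin(4/96) = 2.3880°
wrap1 = π − 2β = 175.2240°
wrap2 = π + 2β = 184.7760°
tangent length = C·cosβ = 95.9166
L = r1·wrap1 + r2·wrap2 + 2·C·cosβ = 16·3.0582 + 20·3.2250 + 2·95.9166 = 305.2640

L=305.264 wrap1=175.22_deg wrap2=184.78_deg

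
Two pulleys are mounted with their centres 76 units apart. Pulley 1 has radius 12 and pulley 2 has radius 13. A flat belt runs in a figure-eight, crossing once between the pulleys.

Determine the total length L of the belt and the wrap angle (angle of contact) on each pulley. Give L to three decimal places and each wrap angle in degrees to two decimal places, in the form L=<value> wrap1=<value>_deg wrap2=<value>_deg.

L=238.840 wrap1=218.41_deg wrap2=218.41_deg

crossed belt: β = asin((r1+r2)/C) = asin(25/76) = 19.2049°
wrap1 = wrap2 = π + 2β = 218.4098°
tangent length = C·cosβ = 71.7705
L = (r1+r2)·wrap + 2·C·cosβ = 25·3.8120 + 2·71.7705 = 238.8402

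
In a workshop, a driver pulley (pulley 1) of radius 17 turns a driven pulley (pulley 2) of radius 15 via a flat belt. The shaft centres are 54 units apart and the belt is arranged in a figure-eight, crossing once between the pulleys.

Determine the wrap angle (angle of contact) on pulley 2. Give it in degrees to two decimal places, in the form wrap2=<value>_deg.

crossed belt: β = asin((r1+r2)/C) = asin(32/54) = 36.3412°
wrap1 = wrap2 = π + 2β = 252.6824°

wrap2=252.68_deg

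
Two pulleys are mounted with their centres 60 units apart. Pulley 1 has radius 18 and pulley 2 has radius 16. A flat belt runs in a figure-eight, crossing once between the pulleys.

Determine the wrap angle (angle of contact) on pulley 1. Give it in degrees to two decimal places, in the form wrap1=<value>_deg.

wrap1=249.04_deg

crossed belt: β = asin((r1+r2)/C) = asin(34/60) = 34.5181°
wrap1 = wrap2 = π + 2β = 249.0362°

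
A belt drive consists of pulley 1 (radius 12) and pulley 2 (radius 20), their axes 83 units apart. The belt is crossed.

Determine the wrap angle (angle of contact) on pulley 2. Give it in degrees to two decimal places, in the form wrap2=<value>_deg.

wrap2=225.35_deg

crossed belt: β = asin((r1+r2)/C) = asin(32/83) = 22.6774°
wrap1 = wrap2 = π + 2β = 225.3548°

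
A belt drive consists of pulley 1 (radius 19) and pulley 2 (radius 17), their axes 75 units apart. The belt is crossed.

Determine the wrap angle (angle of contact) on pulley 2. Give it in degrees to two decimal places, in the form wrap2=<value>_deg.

crossed belt: β = asin((r1+r2)/C) = asin(36/75) = 28.6854°
wrap1 = wrap2 = π + 2β = 237.3708°

wrap2=237.37_deg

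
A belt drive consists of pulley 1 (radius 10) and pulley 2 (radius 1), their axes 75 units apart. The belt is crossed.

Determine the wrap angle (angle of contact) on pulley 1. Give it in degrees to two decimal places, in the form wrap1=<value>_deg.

crossed belt: β = asin((r1+r2)/C) = asin(11/75) = 8.4338°
wrap1 = wrap2 = π + 2β = 196.8676°

wrap1=196.87_deg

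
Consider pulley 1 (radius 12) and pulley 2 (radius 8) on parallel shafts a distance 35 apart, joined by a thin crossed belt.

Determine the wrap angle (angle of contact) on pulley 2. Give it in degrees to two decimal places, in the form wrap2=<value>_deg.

wrap2=249.70_deg

crossed belt: β = asin((r1+r2)/C) = asin(20/35) = 34.8499°
wrap1 = wrap2 = π + 2β = 249.6998°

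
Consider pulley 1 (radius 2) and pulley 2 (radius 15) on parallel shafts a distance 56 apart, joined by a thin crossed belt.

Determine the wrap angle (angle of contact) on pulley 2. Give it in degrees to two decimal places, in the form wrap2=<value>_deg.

crossed belt: β = asin((r1+r2)/C) = asin(17/56) = 17.6722°
wrap1 = wrap2 = π + 2β = 215.3445°

wrap2=215.34_deg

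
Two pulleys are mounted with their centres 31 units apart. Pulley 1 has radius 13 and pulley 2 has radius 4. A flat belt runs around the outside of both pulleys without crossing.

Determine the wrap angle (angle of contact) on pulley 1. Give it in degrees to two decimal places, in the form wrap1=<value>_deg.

open belt: β = asin((r2−r1)/C) = asin(-9/31) = -16.8773°
wrap1 = π − 2β = 213.7545°
wrap2 = π + 2β = 146.2455°

wrap1=213.75_deg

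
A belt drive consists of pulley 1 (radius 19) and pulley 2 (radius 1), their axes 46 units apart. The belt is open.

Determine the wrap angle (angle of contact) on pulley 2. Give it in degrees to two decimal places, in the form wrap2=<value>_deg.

wrap2=133.93_deg

open belt: β = asin((r2−r1)/C) = asin(-18/46) = -23.0357°
wrap1 = π − 2β = 226.0714°
wrap2 = π + 2β = 133.9286°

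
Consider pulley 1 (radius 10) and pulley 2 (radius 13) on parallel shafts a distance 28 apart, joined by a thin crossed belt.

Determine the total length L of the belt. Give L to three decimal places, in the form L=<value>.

crossed belt: β = asin((r1+r2)/C) = asin(23/28) = 55.2281°
wrap1 = wrap2 = π + 2β = 290.4561°
tangent length = C·cosβ = 15.9687
L = (r1+r2)·wrap + 2·C·cosβ = 23·5.0694 + 2·15.9687 = 148.5340

L=148.534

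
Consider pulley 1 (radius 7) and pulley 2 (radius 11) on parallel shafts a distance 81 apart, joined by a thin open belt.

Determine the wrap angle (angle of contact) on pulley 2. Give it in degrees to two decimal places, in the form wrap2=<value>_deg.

wrap2=185.66_deg

open belt: β = asin((r2−r1)/C) = asin(4/81) = 2.8306°
wrap1 = π − 2β = 174.3389°
wrap2 = π + 2β = 185.6611°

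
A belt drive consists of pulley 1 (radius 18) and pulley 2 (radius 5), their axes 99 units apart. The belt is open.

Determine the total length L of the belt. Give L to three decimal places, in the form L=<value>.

open belt: β = asin((r2−r1)/C) = asin(-13/99) = -7.5455°
wrap1 = π − 2β = 195.0910°
wrap2 = π + 2β = 164.9090°
tangent length = C·cosβ = 98.1428
L = r1·wrap1 + r2·wrap2 + 2·C·cosβ = 18·3.4050 + 5·2.8782 + 2·98.1428 = 271.9662

L=271.966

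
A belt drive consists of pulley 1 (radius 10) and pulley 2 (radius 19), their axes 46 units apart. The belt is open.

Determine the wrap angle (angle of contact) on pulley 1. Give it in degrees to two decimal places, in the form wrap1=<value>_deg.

open belt: β = asin((r2−r1)/C) = asin(9/46) = 11.2828°
wrap1 = π − 2β = 157.4344°
wrap2 = π + 2β = 202.5656°

wrap1=157.43_deg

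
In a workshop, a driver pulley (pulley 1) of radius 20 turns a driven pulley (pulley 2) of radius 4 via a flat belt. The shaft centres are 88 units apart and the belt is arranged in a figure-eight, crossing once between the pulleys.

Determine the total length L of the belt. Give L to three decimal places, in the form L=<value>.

crossed belt: β = asin((r1+r2)/C) = asin(24/88) = 15.8266°
wrap1 = wrap2 = π + 2β = 211.6532°
tangent length = C·cosβ = 84.6640
L = (r1+r2)·wrap + 2·C·cosβ = 24·3.6940 + 2·84.6640 = 257.9852

L=257.985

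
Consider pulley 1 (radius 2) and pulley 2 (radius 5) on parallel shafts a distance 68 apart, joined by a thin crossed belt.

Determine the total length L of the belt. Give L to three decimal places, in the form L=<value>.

crossed belt: β = asin((r1+r2)/C) = asin(7/68) = 5.9086°
wrap1 = wrap2 = π + 2β = 191.8171°
tangent length = C·cosβ = 67.6387
L = (r1+r2)·wrap + 2·C·cosβ = 7·3.3478 + 2·67.6387 = 158.7124

L=158.712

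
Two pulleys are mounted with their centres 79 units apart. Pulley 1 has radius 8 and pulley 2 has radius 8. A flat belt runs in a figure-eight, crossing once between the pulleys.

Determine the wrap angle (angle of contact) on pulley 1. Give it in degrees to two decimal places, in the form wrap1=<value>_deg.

wrap1=203.37_deg

crossed belt: β = asin((r1+r2)/C) = asin(16/79) = 11.6850°
wrap1 = wrap2 = π + 2β = 203.3701°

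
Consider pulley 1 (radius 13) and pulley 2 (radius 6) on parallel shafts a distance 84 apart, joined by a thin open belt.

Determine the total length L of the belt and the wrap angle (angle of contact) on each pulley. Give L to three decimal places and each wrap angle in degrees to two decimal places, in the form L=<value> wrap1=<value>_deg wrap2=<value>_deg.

open belt: β = asin((r2−r1)/C) = asin(-7/84) = -4.7802°
wrap1 = π − 2β = 189.5604°
wrap2 = π + 2β = 170.4396°
tangent length = C·cosβ = 83.7078
L = r1·wrap1 + r2·wrap2 + 2·C·cosβ = 13·3.3085 + 6·2.9747 + 2·83.7078 = 228.2739

L=228.274 wrap1=189.56_deg wrap2=170.44_deg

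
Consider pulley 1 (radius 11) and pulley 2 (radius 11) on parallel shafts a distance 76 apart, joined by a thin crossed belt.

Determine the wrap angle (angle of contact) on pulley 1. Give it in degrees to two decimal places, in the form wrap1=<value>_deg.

wrap1=213.65_deg

crossed belt: β = asin((r1+r2)/C) = asin(22/76) = 16.8264°
wrap1 = wrap2 = π + 2β = 213.6529°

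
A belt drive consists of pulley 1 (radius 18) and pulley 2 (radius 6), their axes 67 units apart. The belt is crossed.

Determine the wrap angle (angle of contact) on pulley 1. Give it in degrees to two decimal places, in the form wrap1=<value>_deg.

wrap1=221.98_deg

crossed belt: β = asin((r1+r2)/C) = asin(24/67) = 20.9902°
wrap1 = wrap2 = π + 2β = 221.9805°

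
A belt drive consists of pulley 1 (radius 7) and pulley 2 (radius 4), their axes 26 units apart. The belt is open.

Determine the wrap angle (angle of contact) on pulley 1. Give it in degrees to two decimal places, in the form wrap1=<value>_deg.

open belt: β = asin((r2−r1)/C) = asin(-3/26) = -6.6258°
wrap1 = π − 2β = 193.2516°
wrap2 = π + 2β = 166.7484°

wrap1=193.25_deg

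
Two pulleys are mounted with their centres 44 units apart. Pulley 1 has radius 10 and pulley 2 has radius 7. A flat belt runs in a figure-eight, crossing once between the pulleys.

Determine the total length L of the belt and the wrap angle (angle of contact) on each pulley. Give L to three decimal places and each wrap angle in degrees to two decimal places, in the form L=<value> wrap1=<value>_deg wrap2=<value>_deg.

crossed belt: β = asin((r1+r2)/C) = asin(17/44) = 22.7284°
wrap1 = wrap2 = π + 2β = 225.4568°
tangent length = C·cosβ = 40.5832
L = (r1+r2)·wrap + 2·C·cosβ = 17·3.9350 + 2·40.5832 = 148.0609

L=148.061 wrap1=225.46_deg wrap2=225.46_deg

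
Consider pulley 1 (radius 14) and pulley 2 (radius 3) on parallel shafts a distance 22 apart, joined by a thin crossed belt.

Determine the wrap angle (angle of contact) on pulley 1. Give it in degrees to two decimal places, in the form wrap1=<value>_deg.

wrap1=281.20_deg

crossed belt: β = asin((r1+r2)/C) = asin(17/22) = 50.5994°
wrap1 = wrap2 = π + 2β = 281.1989°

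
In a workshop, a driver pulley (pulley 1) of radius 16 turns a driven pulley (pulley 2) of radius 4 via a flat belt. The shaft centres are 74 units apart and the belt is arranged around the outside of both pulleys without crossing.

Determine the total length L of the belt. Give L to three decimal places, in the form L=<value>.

open belt: β = asin((r2−r1)/C) = asin(-12/74) = -9.3324°
wrap1 = π − 2β = 198.6648°
wrap2 = π + 2β = 161.3352°
tangent length = C·cosβ = 73.0205
L = r1·wrap1 + r2·wrap2 + 2·C·cosβ = 16·3.4674 + 4·2.8158 + 2·73.0205 = 212.7821

L=212.782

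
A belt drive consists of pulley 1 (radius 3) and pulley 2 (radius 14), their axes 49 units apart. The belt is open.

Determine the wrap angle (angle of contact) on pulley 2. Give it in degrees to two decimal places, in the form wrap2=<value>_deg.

open belt: β = asin((r2−r1)/C) = asin(11/49) = 12.9729°
wrap1 = π − 2β = 154.0542°
wrap2 = π + 2β = 205.9458°

wrap2=205.95_deg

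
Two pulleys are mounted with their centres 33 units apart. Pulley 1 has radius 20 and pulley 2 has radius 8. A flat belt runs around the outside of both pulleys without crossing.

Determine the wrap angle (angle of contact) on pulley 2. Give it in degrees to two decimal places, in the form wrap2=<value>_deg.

wrap2=137.35_deg

open belt: β = asin((r2−r1)/C) = asin(-12/33) = -21.3237°
wrap1 = π − 2β = 222.6474°
wrap2 = π + 2β = 137.3526°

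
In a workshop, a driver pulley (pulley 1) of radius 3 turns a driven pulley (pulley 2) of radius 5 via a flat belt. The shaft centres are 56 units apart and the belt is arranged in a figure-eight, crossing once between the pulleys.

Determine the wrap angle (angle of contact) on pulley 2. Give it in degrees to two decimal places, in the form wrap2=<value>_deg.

crossed belt: β = asin((r1+r2)/C) = asin(8/56) = 8.2132°
wrap1 = wrap2 = π + 2β = 196.4264°

wrap2=196.43_deg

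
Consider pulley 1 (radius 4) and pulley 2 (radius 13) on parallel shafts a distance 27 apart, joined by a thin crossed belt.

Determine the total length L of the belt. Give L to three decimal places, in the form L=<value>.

crossed belt: β = asin((r1+r2)/C) = asin(17/27) = 39.0228°
wrap1 = wrap2 = π + 2β = 258.0456°
tangent length = C·cosβ = 20.9762
L = (r1+r2)·wrap + 2·C·cosβ = 17·4.5037 + 2·20.9762 = 118.5160

L=118.516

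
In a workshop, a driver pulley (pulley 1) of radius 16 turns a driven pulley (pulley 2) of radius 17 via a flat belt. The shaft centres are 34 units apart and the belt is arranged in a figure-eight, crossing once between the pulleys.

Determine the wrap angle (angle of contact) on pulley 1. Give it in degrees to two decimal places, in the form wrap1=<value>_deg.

crossed belt: β = asin((r1+r2)/C) = asin(33/34) = 76.0694°
wrap1 = wrap2 = π + 2β = 332.1389°

wrap1=332.14_deg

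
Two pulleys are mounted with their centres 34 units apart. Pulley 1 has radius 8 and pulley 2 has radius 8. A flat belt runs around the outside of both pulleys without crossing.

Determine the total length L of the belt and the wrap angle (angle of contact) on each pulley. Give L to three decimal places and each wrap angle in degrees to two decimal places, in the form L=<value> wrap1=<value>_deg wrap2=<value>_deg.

open belt: β = asin((r2−r1)/C) = asin(0/34) = 0.0000°
wrap1 = π − 2β = 180.0000°
wrap2 = π + 2β = 180.0000°
tangent length = C·cosβ = 34.0000
L = r1·wrap1 + r2·wrap2 + 2·C·cosβ = 8·3.1416 + 8·3.1416 + 2·34.0000 = 118.2655

L=118.265 wrap1=180.00_deg wrap2=180.00_deg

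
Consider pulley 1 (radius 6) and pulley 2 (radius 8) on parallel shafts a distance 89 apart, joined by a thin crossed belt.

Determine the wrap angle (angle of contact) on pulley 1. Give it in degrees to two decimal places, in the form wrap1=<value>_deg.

wrap1=198.10_deg

crossed belt: β = asin((r1+r2)/C) = asin(14/89) = 9.0504°
wrap1 = wrap2 = π + 2β = 198.1008°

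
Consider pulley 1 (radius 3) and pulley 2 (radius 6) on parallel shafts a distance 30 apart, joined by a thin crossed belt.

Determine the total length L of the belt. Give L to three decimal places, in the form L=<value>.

crossed belt: β = asin((r1+r2)/C) = asin(9/30) = 17.4576°
wrap1 = wrap2 = π + 2β = 214.9152°
tangent length = C·cosβ = 28.6182
L = (r1+r2)·wrap + 2·C·cosβ = 9·3.7510 + 2·28.6182 = 90.9952

L=90.995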